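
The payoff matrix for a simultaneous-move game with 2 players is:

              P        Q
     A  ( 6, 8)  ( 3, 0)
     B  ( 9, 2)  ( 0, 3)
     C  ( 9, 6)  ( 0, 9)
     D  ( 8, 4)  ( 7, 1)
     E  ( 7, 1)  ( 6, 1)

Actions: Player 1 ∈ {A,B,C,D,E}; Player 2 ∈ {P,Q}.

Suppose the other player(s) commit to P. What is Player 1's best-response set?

u_1(A vs P) = 6
u_1(B vs P) = 9
u_1(C vs P) = 9
u_1(D vs P) = 8
u_1(E vs P) = 7
max payoff 9 at {B,C}

P1 best: {B,C}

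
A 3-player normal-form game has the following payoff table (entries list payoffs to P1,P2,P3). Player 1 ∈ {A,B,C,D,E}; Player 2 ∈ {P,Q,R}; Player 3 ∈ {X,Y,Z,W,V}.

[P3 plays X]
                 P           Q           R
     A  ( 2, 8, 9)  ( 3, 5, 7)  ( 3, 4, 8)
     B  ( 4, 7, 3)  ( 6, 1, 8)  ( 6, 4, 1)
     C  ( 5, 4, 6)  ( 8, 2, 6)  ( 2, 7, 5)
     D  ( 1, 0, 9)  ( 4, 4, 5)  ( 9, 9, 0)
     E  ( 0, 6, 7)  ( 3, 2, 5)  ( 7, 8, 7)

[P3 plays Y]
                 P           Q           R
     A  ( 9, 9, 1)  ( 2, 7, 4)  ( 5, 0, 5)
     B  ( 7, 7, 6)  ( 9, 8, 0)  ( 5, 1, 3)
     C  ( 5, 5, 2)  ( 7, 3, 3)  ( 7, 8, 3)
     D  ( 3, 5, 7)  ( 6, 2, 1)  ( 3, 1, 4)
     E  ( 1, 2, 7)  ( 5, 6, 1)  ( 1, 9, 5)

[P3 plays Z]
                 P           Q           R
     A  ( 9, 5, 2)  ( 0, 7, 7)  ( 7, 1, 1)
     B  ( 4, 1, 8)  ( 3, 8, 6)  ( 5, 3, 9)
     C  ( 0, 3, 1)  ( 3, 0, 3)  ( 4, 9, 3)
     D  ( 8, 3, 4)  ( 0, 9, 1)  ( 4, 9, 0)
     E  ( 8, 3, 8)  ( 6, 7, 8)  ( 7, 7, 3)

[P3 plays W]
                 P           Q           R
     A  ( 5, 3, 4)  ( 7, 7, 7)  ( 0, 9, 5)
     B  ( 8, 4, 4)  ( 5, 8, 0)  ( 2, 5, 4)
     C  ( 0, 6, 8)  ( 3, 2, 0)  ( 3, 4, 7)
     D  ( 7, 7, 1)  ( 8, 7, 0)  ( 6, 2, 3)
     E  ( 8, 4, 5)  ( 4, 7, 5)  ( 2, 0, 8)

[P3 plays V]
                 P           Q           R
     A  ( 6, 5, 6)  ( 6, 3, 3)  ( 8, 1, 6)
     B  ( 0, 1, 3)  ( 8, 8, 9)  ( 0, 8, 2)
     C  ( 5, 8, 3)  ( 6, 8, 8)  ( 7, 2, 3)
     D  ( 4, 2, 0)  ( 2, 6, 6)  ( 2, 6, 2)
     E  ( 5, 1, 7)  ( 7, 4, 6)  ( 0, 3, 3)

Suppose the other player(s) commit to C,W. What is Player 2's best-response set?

u_2(P vs C,W) = 6
u_2(Q vs C,W) = 2
u_2(R vs C,W) = 4
max payoff 6 at {P}

BR_2 = {P}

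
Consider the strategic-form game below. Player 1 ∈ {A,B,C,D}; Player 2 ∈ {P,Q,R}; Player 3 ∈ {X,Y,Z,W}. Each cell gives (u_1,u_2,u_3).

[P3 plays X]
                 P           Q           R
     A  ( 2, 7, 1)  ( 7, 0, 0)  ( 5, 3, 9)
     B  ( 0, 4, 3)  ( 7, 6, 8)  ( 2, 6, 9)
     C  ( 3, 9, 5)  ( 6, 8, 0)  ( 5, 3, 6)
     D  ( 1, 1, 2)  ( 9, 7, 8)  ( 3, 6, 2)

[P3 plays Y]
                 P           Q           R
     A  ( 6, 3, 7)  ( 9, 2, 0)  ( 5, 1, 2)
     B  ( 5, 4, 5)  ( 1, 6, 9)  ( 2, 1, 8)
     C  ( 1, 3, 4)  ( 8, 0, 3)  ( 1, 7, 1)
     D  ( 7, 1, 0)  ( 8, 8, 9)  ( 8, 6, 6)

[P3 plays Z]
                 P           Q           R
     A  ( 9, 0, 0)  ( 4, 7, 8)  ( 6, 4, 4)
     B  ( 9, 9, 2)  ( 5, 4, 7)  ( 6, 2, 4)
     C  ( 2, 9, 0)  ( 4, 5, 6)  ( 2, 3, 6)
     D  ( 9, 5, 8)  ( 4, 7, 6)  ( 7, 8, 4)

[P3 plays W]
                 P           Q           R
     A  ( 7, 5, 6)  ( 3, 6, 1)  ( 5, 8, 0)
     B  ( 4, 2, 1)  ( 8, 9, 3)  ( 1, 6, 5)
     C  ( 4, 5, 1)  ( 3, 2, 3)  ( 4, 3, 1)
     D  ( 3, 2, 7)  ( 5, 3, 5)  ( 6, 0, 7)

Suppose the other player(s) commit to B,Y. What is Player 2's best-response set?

P2 best: {Q}

u_2(P vs B,Y) = 4
u_2(Q vs B,Y) = 6
u_2(R vs B,Y) = 1
max payoff 6 at {Q}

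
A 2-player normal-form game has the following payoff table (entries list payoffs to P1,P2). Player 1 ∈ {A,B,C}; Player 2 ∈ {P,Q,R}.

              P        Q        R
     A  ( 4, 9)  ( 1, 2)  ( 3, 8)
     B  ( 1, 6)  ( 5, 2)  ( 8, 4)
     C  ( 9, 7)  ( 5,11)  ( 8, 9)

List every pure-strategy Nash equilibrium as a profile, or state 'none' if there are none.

(A,P): not NE [P1→C gives 9>4]
(A,Q): not NE [P1→C gives 5>1; P2→P gives 9>2]
(A,R): not NE [P1→C gives 8>3; P2→P gives 9>8]
(B,P): not NE [P1→C gives 9>1]
(B,Q): not NE [P2→P gives 6>2]
(B,R): not NE [P2→P gives 6>4]
(C,P): not NE [P2→Q gives 11>7]
(C,Q): NE
(C,R): not NE [P2→Q gives 11>9]

PSNE = {(C,Q)}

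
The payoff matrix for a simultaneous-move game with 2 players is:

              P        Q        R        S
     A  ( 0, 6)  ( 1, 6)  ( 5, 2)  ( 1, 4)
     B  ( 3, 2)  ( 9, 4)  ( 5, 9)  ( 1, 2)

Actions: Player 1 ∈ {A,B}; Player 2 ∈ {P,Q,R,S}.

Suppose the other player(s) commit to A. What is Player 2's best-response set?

P2 best: {P,Q}

u_2(P vs A) = 6
u_2(Q vs A) = 6
u_2(R vs A) = 2
u_2(S vs A) = 4
max payoff 6 at {P,Q}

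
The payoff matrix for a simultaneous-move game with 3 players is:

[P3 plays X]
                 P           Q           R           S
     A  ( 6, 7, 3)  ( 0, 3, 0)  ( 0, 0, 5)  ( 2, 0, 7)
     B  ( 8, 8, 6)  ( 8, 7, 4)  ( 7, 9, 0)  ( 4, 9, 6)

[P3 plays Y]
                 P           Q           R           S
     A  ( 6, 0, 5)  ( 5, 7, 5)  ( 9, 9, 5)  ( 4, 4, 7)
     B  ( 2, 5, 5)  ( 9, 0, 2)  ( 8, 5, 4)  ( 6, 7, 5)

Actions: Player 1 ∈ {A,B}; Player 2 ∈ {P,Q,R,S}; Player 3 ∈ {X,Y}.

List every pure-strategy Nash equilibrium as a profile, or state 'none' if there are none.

NE set: (A,R,Y), (B,S,X)

(A,P,X): not NE [P1→B gives 8>6; P3→Y gives 5>3]
(A,P,Y): not NE [P2→R gives 9>0]
(A,Q,X): not NE [P1→B gives 8>0; P2→P gives 7>3; P3→Y gives 5>0]
(A,Q,Y): not NE [P1→B gives 9>5; P2→R gives 9>7]
(A,R,X): not NE [P1→B gives 7>0; P2→P gives 7>0]
(A,R,Y): NE
(A,S,X): not NE [P1→B gives 4>2; P2→P gives 7>0]
(A,S,Y): not NE [P1→B gives 6>4; P2→R gives 9>4]
(B,P,X): not NE [P2→S gives 9>8]
(B,P,Y): not NE [P1→A gives 6>2; P2→S gives 7>5; P3→X gives 6>5]
(B,Q,X): not NE [P2→S gives 9>7]
(B,Q,Y): not NE [P2→S gives 7>0; P3→X gives 4>2]
(B,R,X): not NE [P3→Y gives 4>0]
(B,R,Y): not NE [P1→A gives 9>8; P2→S gives 7>5]
(B,S,X): NE
(B,S,Y): not NE [P3→X gives 6>5]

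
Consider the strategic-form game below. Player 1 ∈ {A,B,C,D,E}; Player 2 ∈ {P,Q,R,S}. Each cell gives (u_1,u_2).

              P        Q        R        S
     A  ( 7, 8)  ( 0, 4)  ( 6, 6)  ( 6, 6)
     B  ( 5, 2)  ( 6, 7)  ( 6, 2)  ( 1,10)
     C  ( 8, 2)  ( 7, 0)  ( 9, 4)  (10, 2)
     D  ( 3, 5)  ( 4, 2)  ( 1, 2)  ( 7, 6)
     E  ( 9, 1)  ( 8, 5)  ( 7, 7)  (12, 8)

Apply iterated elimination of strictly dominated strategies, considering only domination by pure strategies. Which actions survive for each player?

Survivors P1:{C,E} P2:{R,S}

P1 drop A (C beats it: P:8>7 Q:7>0 R:9>6 S:10>6)
P1 drop B (C beats it: P:8>5 Q:7>6 R:9>6 S:10>1)
P1 drop D (C beats it: P:8>3 Q:7>4 R:9>1 S:10>7)
P2 drop P (R beats it: C:4>2 E:7>1)
P2 drop Q (R beats it: C:4>0 E:7>5)
P1→{C,E} P2→{R,S}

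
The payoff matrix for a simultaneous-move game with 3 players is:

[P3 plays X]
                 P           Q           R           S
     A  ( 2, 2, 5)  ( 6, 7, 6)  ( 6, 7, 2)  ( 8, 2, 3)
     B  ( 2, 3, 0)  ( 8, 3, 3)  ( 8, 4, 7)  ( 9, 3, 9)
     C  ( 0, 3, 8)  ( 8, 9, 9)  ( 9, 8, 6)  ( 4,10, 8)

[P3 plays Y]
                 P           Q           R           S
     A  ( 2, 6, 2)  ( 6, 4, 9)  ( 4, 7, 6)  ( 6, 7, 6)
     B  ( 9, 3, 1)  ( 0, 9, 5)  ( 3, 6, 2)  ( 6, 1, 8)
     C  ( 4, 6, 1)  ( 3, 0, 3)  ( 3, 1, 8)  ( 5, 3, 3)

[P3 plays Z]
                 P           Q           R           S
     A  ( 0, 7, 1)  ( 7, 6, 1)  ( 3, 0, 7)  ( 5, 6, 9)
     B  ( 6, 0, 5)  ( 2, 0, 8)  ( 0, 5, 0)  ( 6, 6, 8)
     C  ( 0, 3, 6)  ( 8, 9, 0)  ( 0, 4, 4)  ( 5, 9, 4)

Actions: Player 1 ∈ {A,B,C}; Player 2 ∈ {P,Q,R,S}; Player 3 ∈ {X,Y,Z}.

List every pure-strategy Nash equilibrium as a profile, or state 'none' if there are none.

(A,P,X): not NE [P2→R gives 7>2]
(A,P,Y): not NE [P1→B gives 9>2; P2→S gives 7>6; P3→X gives 5>2]
(A,P,Z): not NE [P1→B gives 6>0; P3→X gives 5>1]
(A,Q,X): not NE [P1→C gives 8>6; P3→Y gives 9>6]
(A,Q,Y): not NE [P2→S gives 7>4]
(A,Q,Z): not NE [P1→C gives 8>7; P2→P gives 7>6; P3→Y gives 9>1]
(A,R,X): not NE [P1→C gives 9>6; P3→Z gives 7>2]
(A,R,Y): not NE [P3→Z gives 7>6]
(A,R,Z): not NE [P2→P gives 7>0]
(A,S,X): not NE [P1→B gives 9>8; P2→R gives 7>2; P3→Z gives 9>3]
(A,S,Y): not NE [P3→Z gives 9>6]
(A,S,Z): not NE [P1→B gives 6>5; P2→P gives 7>6]
(B,P,X): not NE [P2→R gives 4>3; P3→Z gives 5>0]
(B,P,Y): not NE [P2→Q gives 9>3; P3→Z gives 5>1]
(B,P,Z): not NE [P2→S gives 6>0]
(B,Q,X): not NE [P2→R gives 4>3; P3→Z gives 8>3]
(B,Q,Y): not NE [P1→A gives 6>0; P3→Z gives 8>5]
(B,Q,Z): not NE [P1→C gives 8>2; P2→S gives 6>0]
(B,R,X): not NE [P1→C gives 9>8]
(B,R,Y): not NE [P1→A gives 4>3; P2→Q gives 9>6; P3→X gives 7>2]
(B,R,Z): not NE [P1→A gives 3>0; P2→S gives 6>5; P3→X gives 7>0]
(B,S,X): not NE [P2→R gives 4>3]
(B,S,Y): not NE [P2→Q gives 9>1; P3→X gives 9>8]
(B,S,Z): not NE [P3→X gives 9>8]
(C,P,X): not NE [P1→B gives 2>0; P2→S gives 10>3]
(C,P,Y): not NE [P1→B gives 9>4; P3→X gives 8>1]
(C,P,Z): not NE [P1→B gives 6>0; P2→S gives 9>3; P3→X gives 8>6]
(C,Q,X): not NE [P2→S gives 10>9]
(C,Q,Y): not NE [P1→A gives 6>3; P2→P gives 6>0; P3→X gives 9>3]
(C,Q,Z): not NE [P3→X gives 9>0]
(C,R,X): not NE [P2→S gives 10>8; P3→Y gives 8>6]
(C,R,Y): not NE [P1→A gives 4>3; P2→P gives 6>1]
(C,R,Z): not NE [P1→A gives 3>0; P2→S gives 9>4; P3→Y gives 8>4]
(C,S,X): not NE [P1→B gives 9>4]
(C,S,Y): not NE [P1→B gives 6>5; P2→P gives 6>3; P3→X gives 8>3]
(C,S,Z): not NE [P1→B gives 6>5; P3→X gives 8>4]

No pure NE.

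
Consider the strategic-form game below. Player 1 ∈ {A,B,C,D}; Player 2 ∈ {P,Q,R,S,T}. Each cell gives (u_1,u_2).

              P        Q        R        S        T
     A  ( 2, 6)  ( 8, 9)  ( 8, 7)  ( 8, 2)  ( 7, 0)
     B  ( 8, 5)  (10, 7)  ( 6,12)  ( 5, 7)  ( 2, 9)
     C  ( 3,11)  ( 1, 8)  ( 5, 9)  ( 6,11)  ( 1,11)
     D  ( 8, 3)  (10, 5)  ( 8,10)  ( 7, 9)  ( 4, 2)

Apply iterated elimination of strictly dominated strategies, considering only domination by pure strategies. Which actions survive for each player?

IESDS → P1:{A,B,D} P2:{Q,R}

P1 drop C (D beats it: P:8>3 Q:10>1 R:8>5 S:7>6 T:4>1)
P2 drop P (Q beats it: A:9>6 B:7>5 D:5>3)
P2 drop S (R beats it: A:7>2 B:12>7 D:10>9)
P2 drop T (R beats it: A:7>0 B:12>9 D:10>2)
P1→{A,B,D} P2→{Q,R}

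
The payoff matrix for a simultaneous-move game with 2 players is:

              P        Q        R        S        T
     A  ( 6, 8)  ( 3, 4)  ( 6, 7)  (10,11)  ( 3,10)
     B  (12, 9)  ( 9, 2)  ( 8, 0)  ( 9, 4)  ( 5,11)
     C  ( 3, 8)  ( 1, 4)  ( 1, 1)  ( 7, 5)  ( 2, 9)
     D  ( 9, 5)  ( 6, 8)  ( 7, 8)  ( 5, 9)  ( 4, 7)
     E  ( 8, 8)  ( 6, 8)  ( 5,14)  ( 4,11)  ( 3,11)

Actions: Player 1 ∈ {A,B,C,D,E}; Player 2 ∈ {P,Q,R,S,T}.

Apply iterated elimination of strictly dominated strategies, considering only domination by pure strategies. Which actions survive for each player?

Survivors P1:{A,B} P2:{S,T}

P1 drop C (A beats it: P:6>3 Q:3>1 R:6>1 S:10>7 T:3>2)
P1 drop D (B beats it: P:12>9 Q:9>6 R:8>7 S:9>5 T:5>4)
P1 drop E (B beats it: P:12>8 Q:9>6 R:8>5 S:9>4 T:5>3)
P2 drop P (T beats it: A:10>8 B:11>9)
P2 drop Q (S beats it: A:11>4 B:4>2)
P2 drop R (S beats it: A:11>7 B:4>0)
P1→{A,B} P2→{S,T}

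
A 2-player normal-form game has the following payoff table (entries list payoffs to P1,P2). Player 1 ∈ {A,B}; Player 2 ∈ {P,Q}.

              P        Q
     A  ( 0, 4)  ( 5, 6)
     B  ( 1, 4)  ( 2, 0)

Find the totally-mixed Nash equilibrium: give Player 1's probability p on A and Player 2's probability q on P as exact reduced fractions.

P1 indiff ⇒ q·0+(1-q)·5 = q·1+(1-q)·2 ⇒ q(-1) = (1-q)(-3) ⇒ q = 3/4
P2 indiff ⇒ p·4+(1-p)·4 = p·6+(1-p)·0 ⇒ p(-2) = (1-p)(-4) ⇒ p = 2/3

P1 mixes 2/3 on A; P2 mixes 3/4 on P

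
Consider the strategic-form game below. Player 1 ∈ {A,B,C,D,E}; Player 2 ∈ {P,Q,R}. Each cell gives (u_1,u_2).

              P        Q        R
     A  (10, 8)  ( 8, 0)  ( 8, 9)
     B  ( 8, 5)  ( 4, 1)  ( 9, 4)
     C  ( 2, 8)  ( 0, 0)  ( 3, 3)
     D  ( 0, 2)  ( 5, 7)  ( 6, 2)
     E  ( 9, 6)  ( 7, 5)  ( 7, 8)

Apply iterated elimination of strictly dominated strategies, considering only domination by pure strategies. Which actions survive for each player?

Survivors P1:{A,B} P2:{P,R}

P1 drop C (A beats it: P:10>2 Q:8>0 R:8>3)
P1 drop D (A beats it: P:10>0 Q:8>5 R:8>6)
P1 drop E (A beats it: P:10>9 Q:8>7 R:8>7)
P2 drop Q (P beats it: A:8>0 B:5>1)
P1→{A,B} P2→{P,R}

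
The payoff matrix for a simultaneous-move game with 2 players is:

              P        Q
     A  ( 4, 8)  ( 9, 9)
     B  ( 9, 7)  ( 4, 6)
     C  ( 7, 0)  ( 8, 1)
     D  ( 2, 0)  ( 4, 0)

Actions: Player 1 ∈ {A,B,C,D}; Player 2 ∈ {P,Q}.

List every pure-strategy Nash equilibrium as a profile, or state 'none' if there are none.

PSNE = {(A,Q), (B,P)}

(A,P): not NE [P1→B gives 9>4; P2→Q gives 9>8]
(A,Q): NE
(B,P): NE
(B,Q): not NE [P1→A gives 9>4; P2→P gives 7>6]
(C,P): not NE [P1→B gives 9>7; P2→Q gives 1>0]
(C,Q): not NE [P1→A gives 9>8]
(D,P): not NE [P1→B gives 9>2]
(D,Q): not NE [P1→A gives 9>4]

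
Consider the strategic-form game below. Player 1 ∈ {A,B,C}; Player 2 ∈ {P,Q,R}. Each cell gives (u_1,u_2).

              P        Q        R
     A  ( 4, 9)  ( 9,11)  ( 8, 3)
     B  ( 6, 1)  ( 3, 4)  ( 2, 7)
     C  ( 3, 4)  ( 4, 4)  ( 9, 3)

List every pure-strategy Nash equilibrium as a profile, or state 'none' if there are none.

Nash profiles: (A,Q)

(A,P): not NE [P1→B gives 6>4; P2→Q gives 11>9]
(A,Q): NE
(A,R): not NE [P1→C gives 9>8; P2→Q gives 11>3]
(B,P): not NE [P2→R gives 7>1]
(B,Q): not NE [P1→A gives 9>3; P2→R gives 7>4]
(B,R): not NE [P1→C gives 9>2]
(C,P): not NE [P1→B gives 6>3]
(C,Q): not NE [P1→A gives 9>4]
(C,R): not NE [P2→Q gives 4>3]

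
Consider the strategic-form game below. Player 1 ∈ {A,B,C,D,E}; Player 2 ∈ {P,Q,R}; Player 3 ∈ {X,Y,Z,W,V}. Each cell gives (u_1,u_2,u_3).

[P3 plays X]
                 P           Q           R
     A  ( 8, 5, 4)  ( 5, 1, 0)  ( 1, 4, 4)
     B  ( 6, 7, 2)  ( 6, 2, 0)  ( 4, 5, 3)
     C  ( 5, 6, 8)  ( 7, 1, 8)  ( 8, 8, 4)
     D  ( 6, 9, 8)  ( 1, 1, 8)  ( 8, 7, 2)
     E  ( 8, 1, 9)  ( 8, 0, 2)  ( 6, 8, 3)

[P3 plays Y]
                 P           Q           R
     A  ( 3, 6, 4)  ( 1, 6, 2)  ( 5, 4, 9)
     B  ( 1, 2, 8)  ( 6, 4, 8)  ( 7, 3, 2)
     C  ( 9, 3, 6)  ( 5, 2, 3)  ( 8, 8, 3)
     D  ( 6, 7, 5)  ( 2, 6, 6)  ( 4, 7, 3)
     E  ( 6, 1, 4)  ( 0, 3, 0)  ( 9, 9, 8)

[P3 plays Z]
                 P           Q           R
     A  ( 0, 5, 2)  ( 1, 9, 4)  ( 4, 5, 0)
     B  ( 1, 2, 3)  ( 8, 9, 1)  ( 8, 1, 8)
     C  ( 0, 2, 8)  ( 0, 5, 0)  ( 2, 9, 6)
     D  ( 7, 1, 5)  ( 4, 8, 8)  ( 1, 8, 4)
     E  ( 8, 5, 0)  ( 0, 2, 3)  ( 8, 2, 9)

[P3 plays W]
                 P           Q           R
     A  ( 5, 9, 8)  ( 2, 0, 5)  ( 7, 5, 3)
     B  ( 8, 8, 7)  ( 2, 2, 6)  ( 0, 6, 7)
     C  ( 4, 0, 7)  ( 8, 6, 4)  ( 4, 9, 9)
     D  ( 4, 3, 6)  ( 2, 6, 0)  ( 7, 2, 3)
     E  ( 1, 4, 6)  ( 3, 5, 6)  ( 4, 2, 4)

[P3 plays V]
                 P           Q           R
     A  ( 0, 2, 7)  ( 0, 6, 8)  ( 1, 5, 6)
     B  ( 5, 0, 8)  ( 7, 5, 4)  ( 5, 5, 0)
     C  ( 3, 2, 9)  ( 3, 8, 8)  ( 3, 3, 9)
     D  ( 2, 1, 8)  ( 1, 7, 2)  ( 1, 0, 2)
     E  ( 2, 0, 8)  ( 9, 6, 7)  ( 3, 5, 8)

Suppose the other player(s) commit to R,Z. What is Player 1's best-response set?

u_1(A vs R,Z) = 4
u_1(B vs R,Z) = 8
u_1(C vs R,Z) = 2
u_1(D vs R,Z) = 1
u_1(E vs R,Z) = 8
max payoff 8 at {B,E}

BR_1 = {B,E}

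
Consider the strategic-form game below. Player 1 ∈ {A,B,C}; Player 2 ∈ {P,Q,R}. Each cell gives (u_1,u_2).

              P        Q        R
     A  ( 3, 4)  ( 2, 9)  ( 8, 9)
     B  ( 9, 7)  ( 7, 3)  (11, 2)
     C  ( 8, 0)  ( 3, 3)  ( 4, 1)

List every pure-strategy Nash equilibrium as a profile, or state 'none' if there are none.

(A,P): not NE [P1→B gives 9>3; P2→R gives 9>4]
(A,Q): not NE [P1→B gives 7>2]
(A,R): not NE [P1→B gives 11>8]
(B,P): NE
(B,Q): not NE [P2→P gives 7>3]
(B,R): not NE [P2→P gives 7>2]
(C,P): not NE [P1→B gives 9>8; P2→Q gives 3>0]
(C,Q): not NE [P1→B gives 7>3]
(C,R): not NE [P1→B gives 11>4; P2→Q gives 3>1]

PSNE = {(B,P)}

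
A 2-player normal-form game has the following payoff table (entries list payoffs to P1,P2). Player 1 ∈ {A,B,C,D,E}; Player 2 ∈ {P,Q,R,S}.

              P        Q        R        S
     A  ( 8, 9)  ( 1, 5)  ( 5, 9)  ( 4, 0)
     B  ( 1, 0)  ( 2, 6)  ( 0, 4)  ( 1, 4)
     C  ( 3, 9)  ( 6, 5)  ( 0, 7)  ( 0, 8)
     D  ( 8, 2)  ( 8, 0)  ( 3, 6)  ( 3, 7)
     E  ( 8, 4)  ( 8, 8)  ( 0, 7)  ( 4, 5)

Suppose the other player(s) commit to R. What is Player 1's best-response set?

P1 best: {A}

u_1(A vs R) = 5
u_1(B vs R) = 0
u_1(C vs R) = 0
u_1(D vs R) = 3
u_1(E vs R) = 0
max payoff 5 at {A}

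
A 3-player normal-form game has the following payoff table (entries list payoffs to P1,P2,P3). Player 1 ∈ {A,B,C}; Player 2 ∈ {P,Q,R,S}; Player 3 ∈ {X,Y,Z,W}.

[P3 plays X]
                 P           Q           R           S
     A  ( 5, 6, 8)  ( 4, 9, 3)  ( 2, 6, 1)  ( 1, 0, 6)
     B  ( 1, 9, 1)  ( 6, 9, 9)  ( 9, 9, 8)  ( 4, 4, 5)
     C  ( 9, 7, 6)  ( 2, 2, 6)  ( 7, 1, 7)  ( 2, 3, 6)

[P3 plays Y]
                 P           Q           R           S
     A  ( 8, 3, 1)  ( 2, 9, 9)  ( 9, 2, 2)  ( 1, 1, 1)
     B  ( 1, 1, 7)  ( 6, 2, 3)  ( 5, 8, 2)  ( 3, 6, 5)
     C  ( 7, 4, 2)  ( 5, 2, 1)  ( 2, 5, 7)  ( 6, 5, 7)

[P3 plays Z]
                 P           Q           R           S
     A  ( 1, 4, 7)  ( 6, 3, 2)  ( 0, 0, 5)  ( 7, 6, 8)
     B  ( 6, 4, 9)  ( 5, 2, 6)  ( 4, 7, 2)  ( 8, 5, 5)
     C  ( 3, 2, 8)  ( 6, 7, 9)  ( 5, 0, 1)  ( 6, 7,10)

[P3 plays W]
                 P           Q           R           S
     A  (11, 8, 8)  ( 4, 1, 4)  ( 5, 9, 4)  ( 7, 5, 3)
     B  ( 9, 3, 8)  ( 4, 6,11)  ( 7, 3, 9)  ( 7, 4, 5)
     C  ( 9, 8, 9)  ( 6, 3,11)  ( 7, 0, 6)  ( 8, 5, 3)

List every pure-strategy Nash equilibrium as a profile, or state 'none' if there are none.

(A,P,X): not NE [P1→C gives 9>5; P2→Q gives 9>6]
(A,P,Y): not NE [P2→Q gives 9>3; P3→W gives 8>1]
(A,P,Z): not NE [P1→B gives 6>1; P2→S gives 6>4; P3→W gives 8>7]
(A,P,W): not NE [P2→R gives 9>8]
(A,Q,X): not NE [P1→B gives 6>4; P3→Y gives 9>3]
(A,Q,Y): not NE [P1→B gives 6>2]
(A,Q,Z): not NE [P2→S gives 6>3; P3→Y gives 9>2]
(A,Q,W): not NE [P1→C gives 6>4; P2→R gives 9>1; P3→Y gives 9>4]
(A,R,X): not NE [P1→B gives 9>2; P2→Q gives 9>6; P3→Z gives 5>1]
(A,R,Y): not NE [P2→Q gives 9>2; P3→Z gives 5>2]
(A,R,Z): not NE [P1→C gives 5>0; P2→S gives 6>0]
(A,R,W): not NE [P1→C gives 7>5; P3→Z gives 5>4]
(A,S,X): not NE [P1→B gives 4>1; P2→Q gives 9>0; P3→Z gives 8>6]
(A,S,Y): not NE [P1→C gives 6>1; P2→Q gives 9>1; P3→Z gives 8>1]
(A,S,Z): not NE [P1→B gives 8>7]
(A,S,W): not NE [P1→C gives 8>7; P2→R gives 9>5; P3→Z gives 8>3]
(B,P,X): not NE [P1→C gives 9>1; P3→Z gives 9>1]
(B,P,Y): not NE [P1→A gives 8>1; P2→R gives 8>1; P3→Z gives 9>7]
(B,P,Z): not NE [P2→R gives 7>4]
(B,P,W): not NE [P1→A gives 11>9; P2→Q gives 6>3; P3→Z gives 9>8]
(B,Q,X): not NE [P3→W gives 11>9]
(B,Q,Y): not NE [P2→R gives 8>2; P3→W gives 11>3]
(B,Q,Z): not NE [P1→C gives 6>5; P2→R gives 7>2; P3→W gives 11>6]
(B,Q,W): not NE [P1→C gives 6>4]
(B,R,X): not NE [P3→W gives 9>8]
(B,R,Y): not NE [P1→A gives 9>5; P3→W gives 9>2]
(B,R,Z): not NE [P1→C gives 5>4; P3→W gives 9>2]
(B,R,W): not NE [P2→Q gives 6>3]
(B,S,X): not NE [P2→R gives 9>4]
(B,S,Y): not NE [P1→C gives 6>3; P2→R gives 8>6]
(B,S,Z): not NE [P2→R gives 7>5]
(B,S,W): not NE [P1→C gives 8>7; P2→Q gives 6>4]
(C,P,X): not NE [P3→W gives 9>6]
(C,P,Y): not NE [P1→A gives 8>7; P2→S gives 5>4; P3→W gives 9>2]
(C,P,Z): not NE [P1→B gives 6>3; P2→S gives 7>2; P3→W gives 9>8]
(C,P,W): not NE [P1→A gives 11>9]
(C,Q,X): not NE [P1→B gives 6>2; P2→P gives 7>2; P3→W gives 11>6]
(C,Q,Y): not NE [P1→B gives 6>5; P2→S gives 5>2; P3→W gives 11>1]
(C,Q,Z): not NE [P3→W gives 11>9]
(C,Q,W): not NE [P2→P gives 8>3]
(C,R,X): not NE [P1→B gives 9>7; P2→P gives 7>1]
(C,R,Y): not NE [P1→A gives 9>2]
(C,R,Z): not NE [P2→S gives 7>0; P3→Y gives 7>1]
(C,R,W): not NE [P2→P gives 8>0; P3→Y gives 7>6]
(C,S,X): not NE [P1→B gives 4>2; P2→P gives 7>3; P3→Z gives 10>6]
(C,S,Y): not NE [P3→Z gives 10>7]
(C,S,Z): not NE [P1→B gives 8>6]
(C,S,W): not NE [P2→P gives 8>5; P3→Z gives 10>3]

PSNE: ∅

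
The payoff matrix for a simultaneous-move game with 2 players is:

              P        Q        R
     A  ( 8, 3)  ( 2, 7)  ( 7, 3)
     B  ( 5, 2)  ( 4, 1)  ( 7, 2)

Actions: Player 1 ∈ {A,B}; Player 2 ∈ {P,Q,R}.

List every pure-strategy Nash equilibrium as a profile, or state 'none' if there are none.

(A,P): not NE [P2→Q gives 7>3]
(A,Q): not NE [P1→B gives 4>2]
(A,R): not NE [P2→Q gives 7>3]
(B,P): not NE [P1→A gives 8>5]
(B,Q): not NE [P2→R gives 2>1]
(B,R): NE

Nash profiles: (B,R)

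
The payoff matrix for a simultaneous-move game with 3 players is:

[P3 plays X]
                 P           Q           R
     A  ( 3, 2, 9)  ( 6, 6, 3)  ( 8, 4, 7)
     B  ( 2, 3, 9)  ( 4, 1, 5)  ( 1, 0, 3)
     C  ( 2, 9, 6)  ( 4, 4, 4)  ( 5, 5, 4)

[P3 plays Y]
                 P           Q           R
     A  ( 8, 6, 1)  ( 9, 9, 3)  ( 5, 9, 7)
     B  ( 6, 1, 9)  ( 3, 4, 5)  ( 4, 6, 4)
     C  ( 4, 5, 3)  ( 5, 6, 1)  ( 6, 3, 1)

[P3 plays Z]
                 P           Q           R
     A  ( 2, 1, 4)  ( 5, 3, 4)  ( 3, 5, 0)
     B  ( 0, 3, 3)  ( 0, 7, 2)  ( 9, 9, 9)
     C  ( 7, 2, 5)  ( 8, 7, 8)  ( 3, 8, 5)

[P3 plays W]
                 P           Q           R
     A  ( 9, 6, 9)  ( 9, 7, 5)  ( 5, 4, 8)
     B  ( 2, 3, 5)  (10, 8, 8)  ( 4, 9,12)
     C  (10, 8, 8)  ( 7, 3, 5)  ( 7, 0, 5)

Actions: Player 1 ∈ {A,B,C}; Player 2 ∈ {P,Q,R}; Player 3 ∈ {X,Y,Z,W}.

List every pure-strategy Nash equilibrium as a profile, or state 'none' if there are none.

PSNE = {(C,P,W)}

(A,P,X): not NE [P2→Q gives 6>2]
(A,P,Y): not NE [P2→R gives 9>6; P3→W gives 9>1]
(A,P,Z): not NE [P1→C gives 7>2; P2→R gives 5>1; P3→W gives 9>4]
(A,P,W): not NE [P1→C gives 10>9; P2→Q gives 7>6]
(A,Q,X): not NE [P3→W gives 5>3]
(A,Q,Y): not NE [P3→W gives 5>3]
(A,Q,Z): not NE [P1→C gives 8>5; P2→R gives 5>3; P3→W gives 5>4]
(A,Q,W): not NE [P1→B gives 10>9]
(A,R,X): not NE [P2→Q gives 6>4; P3→W gives 8>7]
(A,R,Y): not NE [P1→C gives 6>5; P3→W gives 8>7]
(A,R,Z): not NE [P1→B gives 9>3; P3→W gives 8>0]
(A,R,W): not NE [P1→C gives 7>5; P2→Q gives 7>4]
(B,P,X): not NE [P1→A gives 3>2]
(B,P,Y): not NE [P1→A gives 8>6; P2→R gives 6>1]
(B,P,Z): not NE [P1→C gives 7>0; P2→R gives 9>3; P3→Y gives 9>3]
(B,P,W): not NE [P1→C gives 10>2; P2→R gives 9>3; P3→Y gives 9>5]
(B,Q,X): not NE [P1→A gives 6>4; P2→P gives 3>1; P3→W gives 8>5]
(B,Q,Y): not NE [P1→A gives 9>3; P2→R gives 6>4; P3→W gives 8>5]
(B,Q,Z): not NE [P1→C gives 8>0; P2→R gives 9>7; P3→W gives 8>2]
(B,Q,W): not NE [P2→R gives 9>8]
(B,R,X): not NE [P1→A gives 8>1; P2→P gives 3>0; P3→W gives 12>3]
(B,R,Y): not NE [P1→C gives 6>4; P3→W gives 12>4]
(B,R,Z): not NE [P3→W gives 12>9]
(B,R,W): not NE [P1→C gives 7>4]
(C,P,X): not NE [P1→A gives 3>2; P3→W gives 8>6]
(C,P,Y): not NE [P1→A gives 8>4; P2→Q gives 6>5; P3→W gives 8>3]
(C,P,Z): not NE [P2→R gives 8>2; P3→W gives 8>5]
(C,P,W): NE
(C,Q,X): not NE [P1→A gives 6>4; P2→P gives 9>4; P3→Z gives 8>4]
(C,Q,Y): not NE [P1→A gives 9>5; P3→Z gives 8>1]
(C,Q,Z): not NE [P2→R gives 8>7]
(C,Q,W): not NE [P1→B gives 10>7; P2→P gives 8>3; P3→Z gives 8>5]
(C,R,X): not NE [P1→A gives 8>5; P2→P gives 9>5; P3→W gives 5>4]
(C,R,Y): not NE [P2→Q gives 6>3; P3→W gives 5>1]
(C,R,Z): not NE [P1→B gives 9>3]
(C,R,W): not NE [P2→P gives 8>0]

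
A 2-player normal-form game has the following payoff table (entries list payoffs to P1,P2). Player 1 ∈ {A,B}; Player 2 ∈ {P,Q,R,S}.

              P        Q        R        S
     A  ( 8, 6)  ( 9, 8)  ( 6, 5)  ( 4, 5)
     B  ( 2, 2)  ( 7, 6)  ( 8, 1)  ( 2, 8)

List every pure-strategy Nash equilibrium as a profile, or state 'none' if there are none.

PSNE = {(A,Q)}

(A,P): not NE [P2→Q gives 8>6]
(A,Q): NE
(A,R): not NE [P1→B gives 8>6; P2→Q gives 8>5]
(A,S): not NE [P2→Q gives 8>5]
(B,P): not NE [P1→A gives 8>2; P2→S gives 8>2]
(B,Q): not NE [P1→A gives 9>7; P2→S gives 8>6]
(B,R): not NE [P2→S gives 8>1]
(B,S): not NE [P1→A gives 4>2]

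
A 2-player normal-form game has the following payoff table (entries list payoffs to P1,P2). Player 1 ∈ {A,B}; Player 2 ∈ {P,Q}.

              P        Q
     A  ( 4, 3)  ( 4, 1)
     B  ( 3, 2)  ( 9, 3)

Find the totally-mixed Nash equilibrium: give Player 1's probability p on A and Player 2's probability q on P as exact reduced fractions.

P1 mixes 1/3 on A; P2 mixes 5/6 on P

P1 indiff ⇒ q·4+(1-q)·4 = q·3+(1-q)·9 ⇒ q(1) = (1-q)(5) ⇒ q = 5/6
P2 indiff ⇒ p·3+(1-p)·2 = p·1+(1-p)·3 ⇒ p(2) = (1-p)(1) ⇒ p = 1/3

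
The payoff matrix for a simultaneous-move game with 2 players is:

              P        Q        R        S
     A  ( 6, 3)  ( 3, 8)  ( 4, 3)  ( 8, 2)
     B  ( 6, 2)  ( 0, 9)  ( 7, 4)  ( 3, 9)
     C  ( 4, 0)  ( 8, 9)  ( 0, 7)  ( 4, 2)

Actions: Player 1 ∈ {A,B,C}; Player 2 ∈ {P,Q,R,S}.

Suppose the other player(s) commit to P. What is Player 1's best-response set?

P1 best: {A,B}

u_1(A vs P) = 6
u_1(B vs P) = 6
u_1(C vs P) = 4
max payoff 6 at {A,B}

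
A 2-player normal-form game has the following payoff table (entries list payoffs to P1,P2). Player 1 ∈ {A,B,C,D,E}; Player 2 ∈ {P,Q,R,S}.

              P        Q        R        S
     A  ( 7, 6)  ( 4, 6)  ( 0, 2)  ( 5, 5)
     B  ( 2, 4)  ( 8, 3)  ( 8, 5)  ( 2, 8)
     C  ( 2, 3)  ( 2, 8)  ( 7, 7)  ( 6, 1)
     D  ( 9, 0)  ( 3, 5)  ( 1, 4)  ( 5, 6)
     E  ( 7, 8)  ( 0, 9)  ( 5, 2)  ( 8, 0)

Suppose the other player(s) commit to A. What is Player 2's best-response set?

argmax u_2 = {P,Q}

u_2(P vs A) = 6
u_2(Q vs A) = 6
u_2(R vs A) = 2
u_2(S vs A) = 5
max payoff 6 at {P,Q}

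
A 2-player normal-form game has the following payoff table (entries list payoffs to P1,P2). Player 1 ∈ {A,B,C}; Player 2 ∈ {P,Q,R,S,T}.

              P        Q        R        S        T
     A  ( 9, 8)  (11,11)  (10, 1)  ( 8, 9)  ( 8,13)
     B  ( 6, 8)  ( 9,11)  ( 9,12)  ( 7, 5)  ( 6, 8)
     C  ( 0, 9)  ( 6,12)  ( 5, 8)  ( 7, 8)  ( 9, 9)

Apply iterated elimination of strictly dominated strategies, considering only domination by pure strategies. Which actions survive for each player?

P1 drop B (A beats it: P:9>6 Q:11>9 R:10>9 S:8>7 T:8>6)
P2 drop P (Q beats it: A:11>8 C:12>9)
P2 drop R (Q beats it: A:11>1 C:12>8)
P2 drop S (Q beats it: A:11>9 C:12>8)
P1→{A,C} P2→{Q,T}

Remaining: P1:{A,C} P2:{Q,T}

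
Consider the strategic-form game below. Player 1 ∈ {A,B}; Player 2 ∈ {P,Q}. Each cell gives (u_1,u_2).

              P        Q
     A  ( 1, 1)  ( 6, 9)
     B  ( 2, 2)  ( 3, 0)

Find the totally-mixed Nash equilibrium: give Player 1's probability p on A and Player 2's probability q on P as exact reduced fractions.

P1 mixes 1/5 on A; P2 mixes 3/4 on P

P1 indiff ⇒ q·1+(1-q)·6 = q·2+(1-q)·3 ⇒ q(-1) = (1-q)(-3) ⇒ q = 3/4
P2 indiff ⇒ p·1+(1-p)·2 = p·9+(1-p)·0 ⇒ p(-8) = (1-p)(-2) ⇒ p = 1/5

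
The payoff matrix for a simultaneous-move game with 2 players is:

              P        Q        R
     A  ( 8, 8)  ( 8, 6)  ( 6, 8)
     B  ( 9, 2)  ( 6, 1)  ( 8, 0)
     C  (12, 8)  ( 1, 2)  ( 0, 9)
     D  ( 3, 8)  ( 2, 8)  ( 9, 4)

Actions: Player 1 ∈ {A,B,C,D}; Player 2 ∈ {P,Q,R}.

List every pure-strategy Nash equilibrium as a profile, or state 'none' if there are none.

(A,P): not NE [P1→C gives 12>8]
(A,Q): not NE [P2→R gives 8>6]
(A,R): not NE [P1→D gives 9>6]
(B,P): not NE [P1→C gives 12>9]
(B,Q): not NE [P1→A gives 8>6; P2→P gives 2>1]
(B,R): not NE [P1→D gives 9>8; P2→P gives 2>0]
(C,P): not NE [P2→R gives 9>8]
(C,Q): not NE [P1→A gives 8>1; P2→R gives 9>2]
(C,R): not NE [P1→D gives 9>0]
(D,P): not NE [P1→C gives 12>3]
(D,Q): not NE [P1→A gives 8>2]
(D,R): not NE [P2→Q gives 8>4]

PSNE: ∅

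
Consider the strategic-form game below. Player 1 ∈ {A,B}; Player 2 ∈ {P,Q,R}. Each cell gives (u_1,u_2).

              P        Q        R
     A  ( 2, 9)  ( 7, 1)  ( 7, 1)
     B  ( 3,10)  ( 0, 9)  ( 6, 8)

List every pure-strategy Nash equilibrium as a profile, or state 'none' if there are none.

(A,P): not NE [P1→B gives 3>2]
(A,Q): not NE [P2→P gives 9>1]
(A,R): not NE [P2→P gives 9>1]
(B,P): NE
(B,Q): not NE [P1→A gives 7>0; P2→P gives 10>9]
(B,R): not NE [P1→A gives 7>6; P2→P gives 10>8]

Nash profiles: (B,P)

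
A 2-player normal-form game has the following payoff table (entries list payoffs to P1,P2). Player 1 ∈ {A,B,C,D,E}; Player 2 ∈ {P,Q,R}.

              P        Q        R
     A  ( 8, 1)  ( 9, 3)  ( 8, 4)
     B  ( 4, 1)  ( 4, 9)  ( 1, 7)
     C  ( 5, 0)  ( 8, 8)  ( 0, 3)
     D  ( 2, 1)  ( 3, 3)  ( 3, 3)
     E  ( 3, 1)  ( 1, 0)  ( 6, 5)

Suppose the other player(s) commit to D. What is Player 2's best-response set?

u_2(P vs D) = 1
u_2(Q vs D) = 3
u_2(R vs D) = 3
max payoff 3 at {Q,R}

BR_2 = {Q,R}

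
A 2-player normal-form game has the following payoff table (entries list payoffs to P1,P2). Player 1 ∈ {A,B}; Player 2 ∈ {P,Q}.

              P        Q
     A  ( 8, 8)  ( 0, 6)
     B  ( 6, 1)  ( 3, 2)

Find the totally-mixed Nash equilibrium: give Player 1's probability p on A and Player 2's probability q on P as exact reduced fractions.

p=1/3, q=3/5

P1 indiff ⇒ q·8+(1-q)·0 = q·6+(1-q)·3 ⇒ q(2) = (1-q)(3) ⇒ q = 3/5
P2 indiff ⇒ p·8+(1-p)·1 = p·6+(1-p)·2 ⇒ p(2) = (1-p)(1) ⇒ p = 1/3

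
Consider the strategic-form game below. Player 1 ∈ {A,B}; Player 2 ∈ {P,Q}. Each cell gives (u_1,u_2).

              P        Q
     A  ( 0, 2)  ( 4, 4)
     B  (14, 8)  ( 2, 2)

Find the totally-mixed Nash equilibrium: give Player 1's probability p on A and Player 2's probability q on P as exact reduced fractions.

P1 indiff ⇒ q·0+(1-q)·4 = q·14+(1-q)·2 ⇒ q(-14) = (1-q)(-2) ⇒ q = 1/8
P2 indiff ⇒ p·2+(1-p)·8 = p·4+(1-p)·2 ⇒ p(-2) = (1-p)(-6) ⇒ p = 3/4

(p,q) = (3/4, 1/8)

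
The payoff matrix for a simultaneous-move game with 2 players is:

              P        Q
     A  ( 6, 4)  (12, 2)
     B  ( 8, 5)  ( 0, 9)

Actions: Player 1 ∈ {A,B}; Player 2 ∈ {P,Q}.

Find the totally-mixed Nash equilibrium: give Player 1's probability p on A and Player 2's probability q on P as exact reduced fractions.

P1 indiff ⇒ q·6+(1-q)·12 = q·8+(1-q)·0 ⇒ q(-2) = (1-q)(-12) ⇒ q = 6/7
P2 indiff ⇒ p·4+(1-p)·5 = p·2+(1-p)·9 ⇒ p(2) = (1-p)(4) ⇒ p = 2/3

p=2/3, q=6/7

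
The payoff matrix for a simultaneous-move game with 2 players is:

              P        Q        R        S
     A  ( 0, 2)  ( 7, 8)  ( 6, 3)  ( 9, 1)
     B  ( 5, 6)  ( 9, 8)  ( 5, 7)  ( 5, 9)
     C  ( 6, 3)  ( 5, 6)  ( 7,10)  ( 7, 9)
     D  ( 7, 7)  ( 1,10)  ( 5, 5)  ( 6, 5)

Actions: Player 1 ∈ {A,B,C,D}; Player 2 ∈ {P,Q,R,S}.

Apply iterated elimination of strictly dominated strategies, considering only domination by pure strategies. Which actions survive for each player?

Survivors P1:{A,B,C} P2:{Q,R,S}

P2 drop P (Q beats it: A:8>2 B:8>6 C:6>3 D:10>7)
P1 drop D (A beats it: Q:7>1 R:6>5 S:9>6)
P1→{A,B,C} P2→{Q,R,S}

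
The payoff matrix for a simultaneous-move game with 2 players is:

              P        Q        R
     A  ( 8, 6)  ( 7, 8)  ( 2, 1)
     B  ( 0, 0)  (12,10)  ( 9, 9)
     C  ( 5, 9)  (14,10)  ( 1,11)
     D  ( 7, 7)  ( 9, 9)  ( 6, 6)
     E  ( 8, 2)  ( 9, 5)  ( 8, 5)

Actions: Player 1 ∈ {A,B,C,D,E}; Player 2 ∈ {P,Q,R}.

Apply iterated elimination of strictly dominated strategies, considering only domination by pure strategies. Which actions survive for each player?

P2 drop P (Q beats it: A:8>6 B:10>0 C:10>9 D:9>7 E:5>2)
P1 drop A (B beats it: Q:12>7 R:9>2)
P1 drop D (B beats it: Q:12>9 R:9>6)
P1 drop E (B beats it: Q:12>9 R:9>8)
P1→{B,C} P2→{Q,R}

IESDS → P1:{B,C} P2:{Q,R}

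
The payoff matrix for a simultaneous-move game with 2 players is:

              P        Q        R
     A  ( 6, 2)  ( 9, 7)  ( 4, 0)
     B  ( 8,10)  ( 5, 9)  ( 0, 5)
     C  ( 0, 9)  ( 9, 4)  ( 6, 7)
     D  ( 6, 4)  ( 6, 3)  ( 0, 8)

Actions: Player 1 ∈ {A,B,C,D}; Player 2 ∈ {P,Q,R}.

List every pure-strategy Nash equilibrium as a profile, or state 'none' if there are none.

(A,P): not NE [P1→B gives 8>6; P2→Q gives 7>2]
(A,Q): NE
(A,R): not NE [P1→C gives 6>4; P2→Q gives 7>0]
(B,P): NE
(B,Q): not NE [P1→C gives 9>5; P2→P gives 10>9]
(B,R): not NE [P1→C gives 6>0; P2→P gives 10>5]
(C,P): not NE [P1→B gives 8>0]
(C,Q): not NE [P2→P gives 9>4]
(C,R): not NE [P2→P gives 9>7]
(D,P): not NE [P1→B gives 8>6; P2→R gives 8>4]
(D,Q): not NE [P1→C gives 9>6; P2→R gives 8>3]
(D,R): not NE [P1→C gives 6>0]

NE set: (A,Q), (B,P)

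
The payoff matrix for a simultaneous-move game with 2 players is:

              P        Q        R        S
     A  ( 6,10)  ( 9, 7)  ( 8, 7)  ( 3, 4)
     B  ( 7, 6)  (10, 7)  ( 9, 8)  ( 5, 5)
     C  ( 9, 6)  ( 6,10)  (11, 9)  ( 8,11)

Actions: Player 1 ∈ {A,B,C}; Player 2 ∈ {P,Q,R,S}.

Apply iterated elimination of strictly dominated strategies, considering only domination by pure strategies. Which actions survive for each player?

Survivors P1:{B,C} P2:{Q,R,S}

P1 drop A (B beats it: P:7>6 Q:10>9 R:9>8 S:5>3)
P2 drop P (Q beats it: B:7>6 C:10>6)
P1→{B,C} P2→{Q,R,S}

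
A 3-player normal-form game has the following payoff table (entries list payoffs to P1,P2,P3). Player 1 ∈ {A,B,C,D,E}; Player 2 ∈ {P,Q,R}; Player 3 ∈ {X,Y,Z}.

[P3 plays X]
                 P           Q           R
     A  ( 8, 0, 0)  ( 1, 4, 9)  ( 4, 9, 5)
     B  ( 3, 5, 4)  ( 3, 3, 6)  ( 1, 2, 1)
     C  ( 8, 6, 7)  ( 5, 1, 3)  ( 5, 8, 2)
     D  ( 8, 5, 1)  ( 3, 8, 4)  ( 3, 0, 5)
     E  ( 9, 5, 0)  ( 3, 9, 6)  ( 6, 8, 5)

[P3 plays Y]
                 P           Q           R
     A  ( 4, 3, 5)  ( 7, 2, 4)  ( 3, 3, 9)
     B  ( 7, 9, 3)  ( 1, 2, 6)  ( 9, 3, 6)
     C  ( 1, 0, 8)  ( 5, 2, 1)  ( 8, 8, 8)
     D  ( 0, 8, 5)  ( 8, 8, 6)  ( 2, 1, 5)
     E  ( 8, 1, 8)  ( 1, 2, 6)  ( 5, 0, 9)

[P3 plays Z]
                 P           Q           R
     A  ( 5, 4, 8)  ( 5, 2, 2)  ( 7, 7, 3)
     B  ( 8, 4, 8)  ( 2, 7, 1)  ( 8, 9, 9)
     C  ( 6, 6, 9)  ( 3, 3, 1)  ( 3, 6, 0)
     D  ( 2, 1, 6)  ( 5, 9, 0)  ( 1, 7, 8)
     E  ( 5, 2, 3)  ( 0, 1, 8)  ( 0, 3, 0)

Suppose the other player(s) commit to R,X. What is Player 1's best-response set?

argmax u_1 = {E}

u_1(A vs R,X) = 4
u_1(B vs R,X) = 1
u_1(C vs R,X) = 5
u_1(D vs R,X) = 3
u_1(E vs R,X) = 6
max payoff 6 at {E}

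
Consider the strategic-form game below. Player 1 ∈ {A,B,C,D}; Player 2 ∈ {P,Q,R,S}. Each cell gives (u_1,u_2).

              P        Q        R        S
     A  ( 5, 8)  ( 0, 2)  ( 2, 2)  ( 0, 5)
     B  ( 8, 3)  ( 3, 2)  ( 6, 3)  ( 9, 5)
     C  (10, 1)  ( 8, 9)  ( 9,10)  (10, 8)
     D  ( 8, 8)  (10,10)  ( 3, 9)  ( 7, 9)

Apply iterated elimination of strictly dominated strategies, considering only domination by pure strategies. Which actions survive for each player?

Remaining: P1:{C,D} P2:{Q,R}

P1 drop A (B beats it: P:8>5 Q:3>0 R:6>2 S:9>0)
P1 drop B (C beats it: P:10>8 Q:8>3 R:9>6 S:10>9)
P2 drop P (Q beats it: C:9>1 D:10>8)
P2 drop S (Q beats it: C:9>8 D:10>9)
P1→{C,D} P2→{Q,R}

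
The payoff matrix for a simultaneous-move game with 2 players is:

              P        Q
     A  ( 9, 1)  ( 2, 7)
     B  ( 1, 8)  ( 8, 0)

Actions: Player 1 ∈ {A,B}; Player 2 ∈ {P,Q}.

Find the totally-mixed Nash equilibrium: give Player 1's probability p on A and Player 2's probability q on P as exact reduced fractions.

P1 indiff ⇒ q·9+(1-q)·2 = q·1+(1-q)·8 ⇒ q(8) = (1-q)(6) ⇒ q = 3/7
P2 indiff ⇒ p·1+(1-p)·8 = p·7+(1-p)·0 ⇒ p(-6) = (1-p)(-8) ⇒ p = 4/7

(p,q) = (4/7, 3/7)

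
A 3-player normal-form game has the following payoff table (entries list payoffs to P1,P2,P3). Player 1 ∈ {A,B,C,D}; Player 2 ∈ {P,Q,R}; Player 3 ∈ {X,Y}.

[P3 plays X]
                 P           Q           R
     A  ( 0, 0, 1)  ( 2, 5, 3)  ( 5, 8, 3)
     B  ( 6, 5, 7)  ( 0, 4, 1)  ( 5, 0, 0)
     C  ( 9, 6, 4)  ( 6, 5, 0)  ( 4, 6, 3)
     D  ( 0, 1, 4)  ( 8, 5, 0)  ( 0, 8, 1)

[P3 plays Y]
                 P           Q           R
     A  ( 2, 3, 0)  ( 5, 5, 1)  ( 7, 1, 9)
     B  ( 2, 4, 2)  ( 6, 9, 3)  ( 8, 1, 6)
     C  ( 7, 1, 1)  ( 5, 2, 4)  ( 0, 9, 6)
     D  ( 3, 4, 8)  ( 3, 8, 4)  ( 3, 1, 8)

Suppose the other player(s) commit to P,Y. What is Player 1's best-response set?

P1 best: {C}

u_1(A vs P,Y) = 2
u_1(B vs P,Y) = 2
u_1(C vs P,Y) = 7
u_1(D vs P,Y) = 3
max payoff 7 at {C}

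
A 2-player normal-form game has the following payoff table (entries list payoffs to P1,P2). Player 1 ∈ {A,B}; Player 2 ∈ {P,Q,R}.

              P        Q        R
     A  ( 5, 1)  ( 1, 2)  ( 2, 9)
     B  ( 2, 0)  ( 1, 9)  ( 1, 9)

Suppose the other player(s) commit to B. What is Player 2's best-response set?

P2 best: {Q,R}

u_2(P vs B) = 0
u_2(Q vs B) = 9
u_2(R vs B) = 9
max payoff 9 at {Q,R}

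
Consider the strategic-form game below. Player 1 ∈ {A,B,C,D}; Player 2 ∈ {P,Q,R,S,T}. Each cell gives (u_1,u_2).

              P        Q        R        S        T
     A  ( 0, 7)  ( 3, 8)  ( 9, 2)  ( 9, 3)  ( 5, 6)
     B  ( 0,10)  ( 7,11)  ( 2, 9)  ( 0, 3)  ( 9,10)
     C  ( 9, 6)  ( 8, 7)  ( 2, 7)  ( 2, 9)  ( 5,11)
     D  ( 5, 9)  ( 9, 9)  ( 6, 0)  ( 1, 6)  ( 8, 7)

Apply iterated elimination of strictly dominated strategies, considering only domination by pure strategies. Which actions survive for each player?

P2 drop R (T beats it: A:6>2 B:10>9 C:11>7 D:7>0)
P2 drop S (T beats it: A:6>3 B:10>3 C:11>9 D:7>6)
P1 drop A (D beats it: P:5>0 Q:9>3 T:8>5)
P1→{B,C,D} P2→{P,Q,T}

Survivors P1:{B,C,D} P2:{P,Q,T}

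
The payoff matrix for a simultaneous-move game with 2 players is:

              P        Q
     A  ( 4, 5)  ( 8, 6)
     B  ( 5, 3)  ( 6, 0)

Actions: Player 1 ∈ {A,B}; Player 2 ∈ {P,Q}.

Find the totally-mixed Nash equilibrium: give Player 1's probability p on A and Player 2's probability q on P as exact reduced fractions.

P1 indiff ⇒ q·4+(1-q)·8 = q·5+(1-q)·6 ⇒ q(-1) = (1-q)(-2) ⇒ q = 2/3
P2 indiff ⇒ p·5+(1-p)·3 = p·6+(1-p)·0 ⇒ p(-1) = (1-p)(-3) ⇒ p = 3/4

P1 mixes 3/4 on A; P2 mixes 2/3 on P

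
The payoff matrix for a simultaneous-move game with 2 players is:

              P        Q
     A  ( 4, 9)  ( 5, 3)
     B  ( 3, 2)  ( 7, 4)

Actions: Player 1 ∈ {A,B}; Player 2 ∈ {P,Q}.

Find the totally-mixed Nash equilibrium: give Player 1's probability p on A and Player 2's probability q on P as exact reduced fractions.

P1 mixes 1/4 on A; P2 mixes 2/3 on P

P1 indiff ⇒ q·4+(1-q)·5 = q·3+(1-q)·7 ⇒ q(1) = (1-q)(2) ⇒ q = 2/3
P2 indiff ⇒ p·9+(1-p)·2 = p·3+(1-p)·4 ⇒ p(6) = (1-p)(2) ⇒ p = 1/4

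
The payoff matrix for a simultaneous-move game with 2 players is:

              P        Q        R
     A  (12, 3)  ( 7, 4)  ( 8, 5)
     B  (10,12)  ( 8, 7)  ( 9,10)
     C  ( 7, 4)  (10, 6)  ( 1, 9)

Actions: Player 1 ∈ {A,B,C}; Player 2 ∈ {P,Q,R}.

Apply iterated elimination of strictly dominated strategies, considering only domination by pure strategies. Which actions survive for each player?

P2 drop Q (R beats it: A:5>4 B:10>7 C:9>6)
P1 drop C (A beats it: P:12>7 R:8>1)
P1→{A,B} P2→{P,R}

Remaining: P1:{A,B} P2:{P,R}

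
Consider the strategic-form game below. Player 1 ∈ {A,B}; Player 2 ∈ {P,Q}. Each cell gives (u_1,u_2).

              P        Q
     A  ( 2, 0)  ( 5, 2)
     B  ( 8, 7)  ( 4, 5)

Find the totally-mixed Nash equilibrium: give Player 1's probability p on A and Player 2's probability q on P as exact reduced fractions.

P1 indiff ⇒ q·2+(1-q)·5 = q·8+(1-q)·4 ⇒ q(-6) = (1-q)(-1) ⇒ q = 1/7
P2 indiff ⇒ p·0+(1-p)·7 = p·2+(1-p)·5 ⇒ p(-2) = (1-p)(-2) ⇒ p = 1/2

p=1/2, q=1/7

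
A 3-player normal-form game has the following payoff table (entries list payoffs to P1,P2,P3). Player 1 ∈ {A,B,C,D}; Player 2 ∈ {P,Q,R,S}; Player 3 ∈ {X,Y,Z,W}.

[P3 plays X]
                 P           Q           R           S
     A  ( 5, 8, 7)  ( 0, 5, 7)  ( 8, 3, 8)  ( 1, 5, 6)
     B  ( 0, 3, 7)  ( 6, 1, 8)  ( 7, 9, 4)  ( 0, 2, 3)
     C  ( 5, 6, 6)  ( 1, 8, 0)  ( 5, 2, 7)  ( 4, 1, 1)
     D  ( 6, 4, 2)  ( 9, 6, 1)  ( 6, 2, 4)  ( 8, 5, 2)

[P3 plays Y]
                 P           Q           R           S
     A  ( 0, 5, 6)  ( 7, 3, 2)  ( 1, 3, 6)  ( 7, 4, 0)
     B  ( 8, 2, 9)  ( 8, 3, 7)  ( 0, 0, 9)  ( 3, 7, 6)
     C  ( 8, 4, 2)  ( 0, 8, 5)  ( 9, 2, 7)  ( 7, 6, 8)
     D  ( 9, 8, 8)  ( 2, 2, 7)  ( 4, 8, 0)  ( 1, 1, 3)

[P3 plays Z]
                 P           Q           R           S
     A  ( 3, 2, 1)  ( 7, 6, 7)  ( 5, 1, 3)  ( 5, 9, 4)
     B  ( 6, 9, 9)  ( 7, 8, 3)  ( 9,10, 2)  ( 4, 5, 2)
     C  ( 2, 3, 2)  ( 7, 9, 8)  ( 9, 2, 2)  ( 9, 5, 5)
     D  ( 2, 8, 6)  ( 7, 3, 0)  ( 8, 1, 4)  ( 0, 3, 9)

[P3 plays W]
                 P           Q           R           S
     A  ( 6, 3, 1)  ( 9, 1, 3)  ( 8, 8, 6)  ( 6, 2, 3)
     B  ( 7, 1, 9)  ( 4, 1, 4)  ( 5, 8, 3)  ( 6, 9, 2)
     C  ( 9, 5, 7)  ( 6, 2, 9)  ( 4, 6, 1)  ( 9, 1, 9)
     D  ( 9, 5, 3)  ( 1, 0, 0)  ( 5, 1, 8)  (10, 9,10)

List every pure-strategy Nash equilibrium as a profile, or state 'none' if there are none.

PSNE = {(D,P,Y), (D,S,W)}

(A,P,X): not NE [P1→D gives 6>5]
(A,P,Y): not NE [P1→D gives 9>0; P3→X gives 7>6]
(A,P,Z): not NE [P1→B gives 6>3; P2→S gives 9>2; P3→X gives 7>1]
(A,P,W): not NE [P1→D gives 9>6; P2→R gives 8>3; P3→X gives 7>1]
(A,Q,X): not NE [P1→D gives 9>0; P2→P gives 8>5]
(A,Q,Y): not NE [P1→B gives 8>7; P2→P gives 5>3; P3→Z gives 7>2]
(A,Q,Z): not NE [P2→S gives 9>6]
(A,Q,W): not NE [P2→R gives 8>1; P3→Z gives 7>3]
(A,R,X): not NE [P2→P gives 8>3]
(A,R,Y): not NE [P1→C gives 9>1; P2→P gives 5>3; P3→X gives 8>6]
(A,R,Z): not NE [P1→C gives 9>5; P2→S gives 9>1; P3→X gives 8>3]
(A,R,W): not NE [P3→X gives 8>6]
(A,S,X): not NE [P1→D gives 8>1; P2→P gives 8>5]
(A,S,Y): not NE [P2→P gives 5>4; P3→X gives 6>0]
(A,S,Z): not NE [P1→C gives 9>5; P3→X gives 6>4]
(A,S,W): not NE [P1→D gives 10>6; P2→R gives 8>2; P3→X gives 6>3]
(B,P,X): not NE [P1→D gives 6>0; P2→R gives 9>3; P3→W gives 9>7]
(B,P,Y): not NE [P1→D gives 9>8; P2→S gives 7>2]
(B,P,Z): not NE [P2→R gives 10>9]
(B,P,W): not NE [P1→D gives 9>7; P2→S gives 9>1]
(B,Q,X): not NE [P1→D gives 9>6; P2→R gives 9>1]
(B,Q,Y): not NE [P2→S gives 7>3; P3→X gives 8>7]
(B,Q,Z): not NE [P2→R gives 10>8; P3→X gives 8>3]
(B,Q,W): not NE [P1→A gives 9>4; P2→S gives 9>1; P3→X gives 8>4]
(B,R,X): not NE [P1→A gives 8>7; P3→Y gives 9>4]
(B,R,Y): not NE [P1→C gives 9>0; P2→S gives 7>0]
(B,R,Z): not NE [P3→Y gives 9>2]
(B,R,W): not NE [P1→A gives 8>5; P2→S gives 9>8; P3→Y gives 9>3]
(B,S,X): not NE [P1→D gives 8>0; P2→R gives 9>2; P3→Y gives 6>3]
(B,S,Y): not NE [P1→C gives 7>3]
(B,S,Z): not NE [P1→C gives 9>4; P2→R gives 10>5; P3→Y gives 6>2]
(B,S,W): not NE [P1→D gives 10>6; P3→Y gives 6>2]
(C,P,X): not NE [P1→D gives 6>5; P2→Q gives 8>6; P3→W gives 7>6]
(C,P,Y): not NE [P1→D gives 9>8; P2→Q gives 8>4; P3→W gives 7>2]
(C,P,Z): not NE [P1→B gives 6>2; P2→Q gives 9>3; P3→W gives 7>2]
(C,P,W): not NE [P2→R gives 6>5]
(C,Q,X): not NE [P1→D gives 9>1; P3→W gives 9>0]
(C,Q,Y): not NE [P1→B gives 8>0; P3→W gives 9>5]
(C,Q,Z): not NE [P3→W gives 9>8]
(C,Q,W): not NE [P1→A gives 9>6; P2→R gives 6>2]
(C,R,X): not NE [P1→A gives 8>5; P2→Q gives 8>2]
(C,R,Y): not NE [P2→Q gives 8>2]
(C,R,Z): not NE [P2→Q gives 9>2; P3→Y gives 7>2]
(C,R,W): not NE [P1→A gives 8>4; P3→Y gives 7>1]
(C,S,X): not NE [P1→D gives 8>4; P2→Q gives 8>1; P3→W gives 9>1]
(C,S,Y): not NE [P2→Q gives 8>6; P3→W gives 9>8]
(C,S,Z): not NE [P2→Q gives 9>5; P3→W gives 9>5]
(C,S,W): not NE [P1→D gives 10>9; P2→R gives 6>1]
(D,P,X): not NE [P2→Q gives 6>4; P3→Y gives 8>2]
(D,P,Y): NE
(D,P,Z): not NE [P1→B gives 6>2; P3→Y gives 8>6]
(D,P,W): not NE [P2→S gives 9>5; P3→Y gives 8>3]
(D,Q,X): not NE [P3→Y gives 7>1]
(D,Q,Y): not NE [P1→B gives 8>2; P2→R gives 8>2]
(D,Q,Z): not NE [P2→P gives 8>3; P3→Y gives 7>0]
(D,Q,W): not NE [P1→A gives 9>1; P2→S gives 9>0; P3→Y gives 7>0]
(D,R,X): not NE [P1→A gives 8>6; P2→Q gives 6>2; P3→W gives 8>4]
(D,R,Y): not NE [P1→C gives 9>4; P3→W gives 8>0]
(D,R,Z): not NE [P1→C gives 9>8; P2→P gives 8>1; P3→W gives 8>4]
(D,R,W): not NE [P1→A gives 8>5; P2→S gives 9>1]
(D,S,X): not NE [P2→Q gives 6>5; P3→W gives 10>2]
(D,S,Y): not NE [P1→C gives 7>1; P2→R gives 8>1; P3→W gives 10>3]
(D,S,Z): not NE [P1→C gives 9>0; P2→P gives 8>3; P3→W gives 10>9]
(D,S,W): NE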